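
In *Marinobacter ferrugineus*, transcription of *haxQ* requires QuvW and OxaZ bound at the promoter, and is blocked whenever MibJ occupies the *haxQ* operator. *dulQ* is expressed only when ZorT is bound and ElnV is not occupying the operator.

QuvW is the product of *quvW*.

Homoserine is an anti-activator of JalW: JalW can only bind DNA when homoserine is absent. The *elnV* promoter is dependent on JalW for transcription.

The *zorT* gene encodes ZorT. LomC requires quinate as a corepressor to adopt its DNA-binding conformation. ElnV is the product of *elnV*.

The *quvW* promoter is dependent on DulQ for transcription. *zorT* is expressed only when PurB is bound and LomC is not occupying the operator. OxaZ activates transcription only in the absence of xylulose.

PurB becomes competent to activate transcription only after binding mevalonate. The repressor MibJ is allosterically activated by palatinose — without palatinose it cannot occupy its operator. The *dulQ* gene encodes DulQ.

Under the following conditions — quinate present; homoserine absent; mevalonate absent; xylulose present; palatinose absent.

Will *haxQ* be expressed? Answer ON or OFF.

Homoserine is absent, so JalW is active.
No repressor is bound and JalW is active, so *elnV* is transcribed.
So ElnV is produced and active.
Quinate is present, so LomC is active.
Mevalonate is absent, so PurB is inactive.
With repressor LomC bound, *zorT* is not transcribed.
So ZorT is not produced.
With repressor ElnV bound, *dulQ* is not transcribed.
So DulQ is not produced.
Required activator DulQ is absent, so *quvW* is not transcribed.
So QuvW is not produced.
Xylulose is present, so OxaZ is inactive.
Palatinose is absent, so MibJ is inactive.
Required activator QuvW is absent, so *haxQ* is not transcribed.

OFF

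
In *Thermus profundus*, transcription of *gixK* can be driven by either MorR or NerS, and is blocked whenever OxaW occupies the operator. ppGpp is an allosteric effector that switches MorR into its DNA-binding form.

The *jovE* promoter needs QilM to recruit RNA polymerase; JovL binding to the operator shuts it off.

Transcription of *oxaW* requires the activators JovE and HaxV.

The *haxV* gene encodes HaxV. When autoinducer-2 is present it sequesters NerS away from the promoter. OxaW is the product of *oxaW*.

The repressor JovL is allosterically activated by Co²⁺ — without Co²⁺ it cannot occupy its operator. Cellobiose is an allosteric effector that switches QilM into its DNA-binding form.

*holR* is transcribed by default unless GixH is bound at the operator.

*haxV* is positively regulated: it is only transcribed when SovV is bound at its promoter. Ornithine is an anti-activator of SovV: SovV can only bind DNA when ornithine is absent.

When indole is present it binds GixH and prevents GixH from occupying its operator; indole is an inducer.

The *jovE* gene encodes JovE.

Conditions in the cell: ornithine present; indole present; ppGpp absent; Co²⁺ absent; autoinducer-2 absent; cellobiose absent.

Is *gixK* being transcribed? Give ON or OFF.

ON

ppGpp is absent, so MorR is inactive.
Autoinducer-2 is absent, so NerS is active.
Co²⁺ is absent, so JovL is inactive.
Cellobiose is absent, so QilM is inactive.
Required activator QilM is absent, so *jovE* is not transcribed.
So JovE is not produced.
Ornithine is present, so SovV is inactive.
Required activator SovV is absent, so *haxV* is not transcribed.
So HaxV is not produced.
Required activator JovE is absent, so *oxaW* is not transcribed.
So OxaW is not produced.
Activator NerS is present, so *gixK* is transcribed.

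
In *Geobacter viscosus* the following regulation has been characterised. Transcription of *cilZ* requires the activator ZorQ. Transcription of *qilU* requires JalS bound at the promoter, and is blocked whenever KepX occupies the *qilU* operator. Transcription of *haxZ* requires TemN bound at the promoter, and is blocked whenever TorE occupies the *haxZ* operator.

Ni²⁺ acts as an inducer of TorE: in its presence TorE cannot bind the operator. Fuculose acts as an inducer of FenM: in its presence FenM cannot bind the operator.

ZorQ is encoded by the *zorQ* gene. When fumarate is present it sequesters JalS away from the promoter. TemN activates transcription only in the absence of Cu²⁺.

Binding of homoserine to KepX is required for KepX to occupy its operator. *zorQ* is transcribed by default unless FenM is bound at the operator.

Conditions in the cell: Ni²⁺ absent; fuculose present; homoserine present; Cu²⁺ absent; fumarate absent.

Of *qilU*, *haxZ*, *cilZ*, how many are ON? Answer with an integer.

Fumarate is absent, so JalS is active.
Homoserine is present, so KepX is active.
With repressor KepX bound, *qilU* is not transcribed.
→ *qilU* is OFF.
Ni²⁺ is absent, so TorE is active.
Cu²⁺ is absent, so TemN is active.
With repressor TorE bound, *haxZ* is not transcribed.
→ *haxZ* is OFF.
Fuculose is present, so FenM is inactive.
With no repressor bound, *zorQ* is transcribed.
So ZorQ is produced and active.
No repressor is bound and ZorQ is active, so *cilZ* is transcribed.
→ *cilZ* is ON.
1 of the 3 genes is transcribed.

1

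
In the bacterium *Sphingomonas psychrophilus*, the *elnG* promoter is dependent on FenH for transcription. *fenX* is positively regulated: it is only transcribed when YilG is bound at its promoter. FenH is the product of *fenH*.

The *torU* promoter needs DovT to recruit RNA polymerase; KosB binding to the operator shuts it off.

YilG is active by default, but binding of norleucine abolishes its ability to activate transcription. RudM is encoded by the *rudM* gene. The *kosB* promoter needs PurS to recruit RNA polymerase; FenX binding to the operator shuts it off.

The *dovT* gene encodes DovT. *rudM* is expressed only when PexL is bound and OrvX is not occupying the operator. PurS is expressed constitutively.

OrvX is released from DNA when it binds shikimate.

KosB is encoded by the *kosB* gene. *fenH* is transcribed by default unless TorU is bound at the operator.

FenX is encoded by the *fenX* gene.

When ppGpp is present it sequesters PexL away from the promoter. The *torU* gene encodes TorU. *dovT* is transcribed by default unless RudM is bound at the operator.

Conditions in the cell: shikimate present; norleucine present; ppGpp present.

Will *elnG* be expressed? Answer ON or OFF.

ppGpp is present, so PexL is inactive.
Shikimate is present, so OrvX is inactive.
Required activator PexL is absent, so *rudM* is not transcribed.
So RudM is not produced.
With no repressor bound, *dovT* is transcribed.
So DovT is produced and active.
Norleucine is present, so YilG is inactive.
Required activator YilG is absent, so *fenX* is not transcribed.
So FenX is not produced.
PurS is produced constitutively and is active.
No repressor is bound and PurS is active, so *kosB* is transcribed.
So KosB is produced and active.
With repressor KosB bound, *torU* is not transcribed.
So TorU is not produced.
With no repressor bound, *fenH* is transcribed.
So FenH is produced and active.
No repressor is bound and FenH is active, so *elnG* is transcribed.

ON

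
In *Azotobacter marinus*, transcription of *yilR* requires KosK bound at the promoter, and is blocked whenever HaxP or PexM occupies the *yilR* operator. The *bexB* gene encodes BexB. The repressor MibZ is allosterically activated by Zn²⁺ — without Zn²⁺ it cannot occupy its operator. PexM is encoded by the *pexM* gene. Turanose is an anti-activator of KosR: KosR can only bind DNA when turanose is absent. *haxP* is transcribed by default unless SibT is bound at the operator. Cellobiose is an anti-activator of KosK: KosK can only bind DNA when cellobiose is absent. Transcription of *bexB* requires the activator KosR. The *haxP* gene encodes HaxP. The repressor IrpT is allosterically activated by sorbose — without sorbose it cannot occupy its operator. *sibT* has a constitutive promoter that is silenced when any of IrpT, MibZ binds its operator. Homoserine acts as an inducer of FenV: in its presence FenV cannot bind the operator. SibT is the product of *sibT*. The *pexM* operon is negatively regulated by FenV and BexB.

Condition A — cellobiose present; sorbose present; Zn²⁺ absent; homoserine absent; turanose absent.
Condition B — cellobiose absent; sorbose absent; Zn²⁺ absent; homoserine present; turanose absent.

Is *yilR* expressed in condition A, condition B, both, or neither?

B only

Condition A:
Cellobiose is present, so KosK is inactive.
Sorbose is present, so IrpT is active.
Zn²⁺ is absent, so MibZ is inactive.
With repressor IrpT bound, *sibT* is not transcribed.
So SibT is not produced.
With no repressor bound, *haxP* is transcribed.
So HaxP is produced and active.
Homoserine is absent, so FenV is active.
Turanose is absent, so KosR is active.
No repressor is bound and KosR is active, so *bexB* is transcribed.
So BexB is produced and active.
With repressor FenV bound, *pexM* is not transcribed.
So PexM is not produced.
With repressor HaxP bound, *yilR* is not transcribed.
→ *yilR* is OFF in A.
Condition B:
Cellobiose is absent, so KosK is active.
Sorbose is absent, so IrpT is inactive.
Zn²⁺ is absent, so MibZ is inactive.
With no repressor bound, *sibT* is transcribed.
So SibT is produced and active.
With repressor SibT bound, *haxP* is not transcribed.
So HaxP is not produced.
Homoserine is present, so FenV is inactive.
Turanose is absent, so KosR is active.
No repressor is bound and KosR is active, so *bexB* is transcribed.
So BexB is produced and active.
With repressor BexB bound, *pexM* is not transcribed.
So PexM is not produced.
No repressor is bound and KosK is active, so *yilR* is transcribed.
→ *yilR* is ON in B.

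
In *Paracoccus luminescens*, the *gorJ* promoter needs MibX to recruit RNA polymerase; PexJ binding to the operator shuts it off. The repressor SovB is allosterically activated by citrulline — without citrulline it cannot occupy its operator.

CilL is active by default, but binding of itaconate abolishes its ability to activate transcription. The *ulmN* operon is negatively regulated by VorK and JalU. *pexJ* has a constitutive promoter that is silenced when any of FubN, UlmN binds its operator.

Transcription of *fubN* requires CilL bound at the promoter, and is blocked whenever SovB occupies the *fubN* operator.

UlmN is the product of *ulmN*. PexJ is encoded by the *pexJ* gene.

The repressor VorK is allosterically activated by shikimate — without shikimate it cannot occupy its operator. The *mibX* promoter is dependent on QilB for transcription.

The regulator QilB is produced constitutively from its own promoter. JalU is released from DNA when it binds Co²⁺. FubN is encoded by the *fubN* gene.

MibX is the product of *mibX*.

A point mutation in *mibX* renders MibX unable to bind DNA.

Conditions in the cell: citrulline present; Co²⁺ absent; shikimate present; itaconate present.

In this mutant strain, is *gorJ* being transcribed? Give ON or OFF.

MibX is non-functional in this strain, so it has no effect.
Itaconate is present, so CilL is inactive.
Citrulline is present, so SovB is active.
With repressor SovB bound, *fubN* is not transcribed.
So FubN is not produced.
Shikimate is present, so VorK is active.
Co²⁺ is absent, so JalU is active.
With repressor VorK bound, *ulmN* is not transcribed.
So UlmN is not produced.
With no repressor bound, *pexJ* is transcribed.
So PexJ is produced and active.
With repressor PexJ bound, *gorJ* is not transcribed.

OFF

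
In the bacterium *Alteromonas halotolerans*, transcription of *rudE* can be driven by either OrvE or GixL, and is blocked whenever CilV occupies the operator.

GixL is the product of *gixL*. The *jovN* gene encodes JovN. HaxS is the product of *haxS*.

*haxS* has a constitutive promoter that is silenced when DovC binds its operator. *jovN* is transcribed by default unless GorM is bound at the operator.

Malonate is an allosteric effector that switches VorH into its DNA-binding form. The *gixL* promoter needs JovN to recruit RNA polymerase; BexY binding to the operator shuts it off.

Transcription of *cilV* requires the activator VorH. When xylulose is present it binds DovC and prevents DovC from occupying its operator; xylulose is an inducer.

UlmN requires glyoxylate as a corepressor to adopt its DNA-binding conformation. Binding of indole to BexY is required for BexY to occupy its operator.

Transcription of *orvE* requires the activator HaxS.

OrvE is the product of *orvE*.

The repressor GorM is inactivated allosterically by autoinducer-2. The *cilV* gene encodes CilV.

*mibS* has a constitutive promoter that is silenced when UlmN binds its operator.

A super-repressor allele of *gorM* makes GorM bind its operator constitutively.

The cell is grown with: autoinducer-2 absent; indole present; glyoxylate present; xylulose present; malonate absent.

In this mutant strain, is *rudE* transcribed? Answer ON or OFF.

Malonate is absent, so VorH is inactive.
Required activator VorH is absent, so *cilV* is not transcribed.
So CilV is not produced.
Xylulose is present, so DovC is inactive.
With no repressor bound, *haxS* is transcribed.
So HaxS is produced and active.
No repressor is bound and HaxS is active, so *orvE* is transcribed.
So OrvE is produced and active.
Indole is present, so BexY is active.
GorM is constitutively active in this strain.
With repressor GorM bound, *jovN* is not transcribed.
So JovN is not produced.
With repressor BexY bound, *gixL* is not transcribed.
So GixL is not produced.
Activator OrvE is present, so *rudE* is transcribed.

ON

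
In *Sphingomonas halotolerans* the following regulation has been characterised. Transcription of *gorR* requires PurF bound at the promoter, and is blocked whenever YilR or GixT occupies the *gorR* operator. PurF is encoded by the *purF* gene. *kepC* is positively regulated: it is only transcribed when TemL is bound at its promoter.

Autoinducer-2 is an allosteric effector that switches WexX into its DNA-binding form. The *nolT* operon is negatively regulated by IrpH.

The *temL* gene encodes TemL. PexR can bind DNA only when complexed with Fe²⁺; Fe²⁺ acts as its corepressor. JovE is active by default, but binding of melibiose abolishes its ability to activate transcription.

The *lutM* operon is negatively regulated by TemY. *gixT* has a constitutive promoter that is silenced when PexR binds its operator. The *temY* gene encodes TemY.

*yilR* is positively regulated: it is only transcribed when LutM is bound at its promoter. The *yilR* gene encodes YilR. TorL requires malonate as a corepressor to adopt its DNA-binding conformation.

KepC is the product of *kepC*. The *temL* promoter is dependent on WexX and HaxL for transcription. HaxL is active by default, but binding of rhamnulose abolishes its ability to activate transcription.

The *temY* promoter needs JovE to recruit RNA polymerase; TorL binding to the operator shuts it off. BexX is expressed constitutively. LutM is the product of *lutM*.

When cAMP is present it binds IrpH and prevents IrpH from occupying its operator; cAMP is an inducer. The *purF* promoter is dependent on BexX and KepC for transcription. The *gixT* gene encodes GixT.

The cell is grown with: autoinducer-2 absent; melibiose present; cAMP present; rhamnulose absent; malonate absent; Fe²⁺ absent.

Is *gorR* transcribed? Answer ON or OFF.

BexX is produced constitutively and is active.
Autoinducer-2 is absent, so WexX is inactive.
Rhamnulose is absent, so HaxL is active.
Required activator WexX is absent, so *temL* is not transcribed.
So TemL is not produced.
Required activator TemL is absent, so *kepC* is not transcribed.
So KepC is not produced.
Required activator KepC is absent, so *purF* is not transcribed.
So PurF is not produced.
Melibiose is present, so JovE is inactive.
Malonate is absent, so TorL is inactive.
Required activator JovE is absent, so *temY* is not transcribed.
So TemY is not produced.
With no repressor bound, *lutM* is transcribed.
So LutM is produced and active.
No repressor is bound and LutM is active, so *yilR* is transcribed.
So YilR is produced and active.
Fe²⁺ is absent, so PexR is inactive.
With no repressor bound, *gixT* is transcribed.
So GixT is produced and active.
With repressor YilR bound, *gorR* is not transcribed.

OFF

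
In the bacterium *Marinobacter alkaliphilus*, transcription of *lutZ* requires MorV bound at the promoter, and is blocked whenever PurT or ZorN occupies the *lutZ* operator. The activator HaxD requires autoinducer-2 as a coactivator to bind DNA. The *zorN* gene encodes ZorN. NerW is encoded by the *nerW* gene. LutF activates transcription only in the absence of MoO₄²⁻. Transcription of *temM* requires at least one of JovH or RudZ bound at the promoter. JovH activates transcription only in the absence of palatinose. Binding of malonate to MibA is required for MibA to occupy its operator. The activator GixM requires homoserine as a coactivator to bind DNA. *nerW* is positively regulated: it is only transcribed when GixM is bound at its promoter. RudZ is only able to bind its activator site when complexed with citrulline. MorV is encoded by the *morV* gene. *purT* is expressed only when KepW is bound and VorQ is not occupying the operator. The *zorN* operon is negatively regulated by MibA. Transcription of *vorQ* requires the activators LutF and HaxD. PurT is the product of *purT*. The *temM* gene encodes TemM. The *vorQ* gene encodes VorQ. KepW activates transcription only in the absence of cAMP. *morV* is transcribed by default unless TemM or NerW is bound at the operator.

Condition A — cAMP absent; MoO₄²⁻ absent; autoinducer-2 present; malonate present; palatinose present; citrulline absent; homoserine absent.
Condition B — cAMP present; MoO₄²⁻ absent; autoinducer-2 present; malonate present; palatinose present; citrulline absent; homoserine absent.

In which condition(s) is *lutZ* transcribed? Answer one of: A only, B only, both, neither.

both

Condition A:
cAMP is absent, so KepW is active.
MoO₄²⁻ is absent, so LutF is active.
Autoinducer-2 is present, so HaxD is active.
No repressor is bound and LutF and HaxD are active, so *vorQ* is transcribed.
So VorQ is produced and active.
With repressor VorQ bound, *purT* is not transcribed.
So PurT is not produced.
Malonate is present, so MibA is active.
With repressor MibA bound, *zorN* is not transcribed.
So ZorN is not produced.
Palatinose is present, so JovH is inactive.
Citrulline is absent, so RudZ is inactive.
No activator is available at the *temM* promoter, so *temM* is not transcribed.
So TemM is not produced.
Homoserine is absent, so GixM is inactive.
Required activator GixM is absent, so *nerW* is not transcribed.
So NerW is not produced.
With no repressor bound, *morV* is transcribed.
So MorV is produced and active.
No repressor is bound and MorV is active, so *lutZ* is transcribed.
→ *lutZ* is ON in A.
Condition B:
cAMP is present, so KepW is inactive.
MoO₄²⁻ is absent, so LutF is active.
Autoinducer-2 is present, so HaxD is active.
No repressor is bound and LutF and HaxD are active, so *vorQ* is transcribed.
So VorQ is produced and active.
With repressor VorQ bound, *purT* is not transcribed.
So PurT is not produced.
Malonate is present, so MibA is active.
With repressor MibA bound, *zorN* is not transcribed.
So ZorN is not produced.
Palatinose is present, so JovH is inactive.
Citrulline is absent, so RudZ is inactive.
No activator is available at the *temM* promoter, so *temM* is not transcribed.
So TemM is not produced.
Homoserine is absent, so GixM is inactive.
Required activator GixM is absent, so *nerW* is not transcribed.
So NerW is not produced.
With no repressor bound, *morV* is transcribed.
So MorV is produced and active.
No repressor is bound and MorV is active, so *lutZ* is transcribed.
→ *lutZ* is ON in B.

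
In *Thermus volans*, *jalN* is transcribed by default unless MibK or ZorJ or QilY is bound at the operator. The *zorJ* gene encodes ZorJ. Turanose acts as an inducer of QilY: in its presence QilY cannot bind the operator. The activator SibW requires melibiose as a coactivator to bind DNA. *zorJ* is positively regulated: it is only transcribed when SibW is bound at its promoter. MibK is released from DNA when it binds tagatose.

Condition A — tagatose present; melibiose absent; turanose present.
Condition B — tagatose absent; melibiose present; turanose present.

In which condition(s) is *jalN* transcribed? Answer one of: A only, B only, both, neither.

A only

Condition A:
Tagatose is present, so MibK is inactive.
Melibiose is absent, so SibW is inactive.
Required activator SibW is absent, so *zorJ* is not transcribed.
So ZorJ is not produced.
Turanose is present, so QilY is inactive.
With no repressor bound, *jalN* is transcribed.
→ *jalN* is ON in A.
Condition B:
Tagatose is absent, so MibK is active.
Melibiose is present, so SibW is active.
No repressor is bound and SibW is active, so *zorJ* is transcribed.
So ZorJ is produced and active.
Turanose is present, so QilY is inactive.
With repressor MibK bound, *jalN* is not transcribed.
→ *jalN* is OFF in B.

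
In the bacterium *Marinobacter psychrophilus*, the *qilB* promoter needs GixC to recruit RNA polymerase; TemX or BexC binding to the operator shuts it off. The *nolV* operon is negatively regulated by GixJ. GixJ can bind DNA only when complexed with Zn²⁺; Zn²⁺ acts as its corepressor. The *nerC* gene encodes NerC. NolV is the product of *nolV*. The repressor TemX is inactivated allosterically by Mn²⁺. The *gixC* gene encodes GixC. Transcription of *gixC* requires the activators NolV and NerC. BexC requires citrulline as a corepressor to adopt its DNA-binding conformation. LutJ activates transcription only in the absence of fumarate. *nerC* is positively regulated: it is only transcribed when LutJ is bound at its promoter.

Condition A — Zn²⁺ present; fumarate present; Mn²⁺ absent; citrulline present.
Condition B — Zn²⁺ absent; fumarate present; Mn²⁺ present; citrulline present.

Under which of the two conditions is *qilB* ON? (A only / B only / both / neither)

Condition A:
Zn²⁺ is present, so GixJ is active.
With repressor GixJ bound, *nolV* is not transcribed.
So NolV is not produced.
Fumarate is present, so LutJ is inactive.
Required activator LutJ is absent, so *nerC* is not transcribed.
So NerC is not produced.
Required activator NolV is absent, so *gixC* is not transcribed.
So GixC is not produced.
Mn²⁺ is absent, so TemX is active.
Citrulline is present, so BexC is active.
With repressor TemX bound, *qilB* is not transcribed.
→ *qilB* is OFF in A.
Condition B:
Zn²⁺ is absent, so GixJ is inactive.
With no repressor bound, *nolV* is transcribed.
So NolV is produced and active.
Fumarate is present, so LutJ is inactive.
Required activator LutJ is absent, so *nerC* is not transcribed.
So NerC is not produced.
Required activator NerC is absent, so *gixC* is not transcribed.
So GixC is not produced.
Mn²⁺ is present, so TemX is inactive.
Citrulline is present, so BexC is active.
With repressor BexC bound, *qilB* is not transcribed.
→ *qilB* is OFF in B.

neither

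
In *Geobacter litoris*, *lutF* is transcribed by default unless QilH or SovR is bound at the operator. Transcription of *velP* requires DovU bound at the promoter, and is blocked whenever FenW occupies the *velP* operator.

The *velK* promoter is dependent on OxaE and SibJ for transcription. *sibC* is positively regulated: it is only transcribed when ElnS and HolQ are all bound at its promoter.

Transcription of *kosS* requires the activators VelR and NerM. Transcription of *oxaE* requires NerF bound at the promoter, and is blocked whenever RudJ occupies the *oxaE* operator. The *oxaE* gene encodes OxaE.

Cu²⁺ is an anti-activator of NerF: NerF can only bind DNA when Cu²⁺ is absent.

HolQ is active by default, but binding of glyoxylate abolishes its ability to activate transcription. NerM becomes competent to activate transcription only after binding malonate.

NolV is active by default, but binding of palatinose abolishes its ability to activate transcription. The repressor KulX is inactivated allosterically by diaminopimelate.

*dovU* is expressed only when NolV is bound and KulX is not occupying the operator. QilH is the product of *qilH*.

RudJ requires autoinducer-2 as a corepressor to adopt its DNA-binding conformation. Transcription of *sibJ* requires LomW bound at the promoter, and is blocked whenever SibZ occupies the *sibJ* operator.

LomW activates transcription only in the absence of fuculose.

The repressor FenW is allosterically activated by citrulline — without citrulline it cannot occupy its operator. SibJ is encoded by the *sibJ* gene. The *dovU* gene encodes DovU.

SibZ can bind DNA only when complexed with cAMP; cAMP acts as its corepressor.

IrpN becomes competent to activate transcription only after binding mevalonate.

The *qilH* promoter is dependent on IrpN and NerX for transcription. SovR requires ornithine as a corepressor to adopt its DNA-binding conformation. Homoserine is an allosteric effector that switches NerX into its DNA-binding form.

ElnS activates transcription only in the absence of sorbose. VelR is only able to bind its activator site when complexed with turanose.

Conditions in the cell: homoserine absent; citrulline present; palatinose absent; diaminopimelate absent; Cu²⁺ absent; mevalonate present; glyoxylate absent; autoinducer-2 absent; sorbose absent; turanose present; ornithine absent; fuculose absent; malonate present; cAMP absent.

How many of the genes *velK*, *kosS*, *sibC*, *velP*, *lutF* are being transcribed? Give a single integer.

4

Autoinducer-2 is absent, so RudJ is inactive.
Cu²⁺ is absent, so NerF is active.
No repressor is bound and NerF is active, so *oxaE* is transcribed.
So OxaE is produced and active.
Fuculose is absent, so LomW is active.
cAMP is absent, so SibZ is inactive.
No repressor is bound and LomW is active, so *sibJ* is transcribed.
So SibJ is produced and active.
No repressor is bound and OxaE and SibJ are active, so *velK* is transcribed.
→ *velK* is ON.
Turanose is present, so VelR is active.
Malonate is present, so NerM is active.
No repressor is bound and VelR and NerM are active, so *kosS* is transcribed.
→ *kosS* is ON.
Sorbose is absent, so ElnS is active.
Glyoxylate is absent, so HolQ is active.
No repressor is bound and ElnS and HolQ are active, so *sibC* is transcribed.
→ *sibC* is ON.
Palatinose is absent, so NolV is active.
Diaminopimelate is absent, so KulX is active.
With repressor KulX bound, *dovU* is not transcribed.
So DovU is not produced.
Citrulline is present, so FenW is active.
With repressor FenW bound, *velP* is not transcribed.
→ *velP* is OFF.
Mevalonate is present, so IrpN is active.
Homoserine is absent, so NerX is inactive.
Required activator NerX is absent, so *qilH* is not transcribed.
So QilH is not produced.
Ornithine is absent, so SovR is inactive.
With no repressor bound, *lutF* is transcribed.
→ *lutF* is ON.
4 of the 5 genes are transcribed.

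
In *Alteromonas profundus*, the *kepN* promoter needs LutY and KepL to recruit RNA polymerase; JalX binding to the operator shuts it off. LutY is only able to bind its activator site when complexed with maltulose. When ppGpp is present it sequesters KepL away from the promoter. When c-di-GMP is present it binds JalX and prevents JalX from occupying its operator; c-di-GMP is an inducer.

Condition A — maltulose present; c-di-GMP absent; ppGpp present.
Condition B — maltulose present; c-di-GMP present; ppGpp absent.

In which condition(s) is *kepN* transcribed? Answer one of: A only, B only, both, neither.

Condition A:
Maltulose is present, so LutY is active.
c-di-GMP is absent, so JalX is active.
ppGpp is present, so KepL is inactive.
With repressor JalX bound, *kepN* is not transcribed.
→ *kepN* is OFF in A.
Condition B:
Maltulose is present, so LutY is active.
c-di-GMP is present, so JalX is inactive.
ppGpp is absent, so KepL is active.
No repressor is bound and LutY and KepL are active, so *kepN* is transcribed.
→ *kepN* is ON in B.

B only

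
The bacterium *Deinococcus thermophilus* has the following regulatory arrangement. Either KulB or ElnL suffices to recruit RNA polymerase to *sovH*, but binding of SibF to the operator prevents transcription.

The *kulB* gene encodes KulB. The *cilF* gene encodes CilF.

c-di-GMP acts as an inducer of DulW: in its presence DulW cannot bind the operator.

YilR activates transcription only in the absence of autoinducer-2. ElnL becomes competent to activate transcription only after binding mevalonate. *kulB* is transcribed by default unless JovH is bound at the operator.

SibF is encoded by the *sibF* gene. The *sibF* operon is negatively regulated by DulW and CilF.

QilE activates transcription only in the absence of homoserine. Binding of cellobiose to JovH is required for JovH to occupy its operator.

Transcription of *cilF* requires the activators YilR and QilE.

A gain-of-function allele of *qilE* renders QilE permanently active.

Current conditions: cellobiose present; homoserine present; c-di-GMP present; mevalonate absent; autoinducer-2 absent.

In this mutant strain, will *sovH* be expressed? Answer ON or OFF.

OFF

Cellobiose is present, so JovH is active.
With repressor JovH bound, *kulB* is not transcribed.
So KulB is not produced.
Mevalonate is absent, so ElnL is inactive.
c-di-GMP is present, so DulW is inactive.
Autoinducer-2 is absent, so YilR is active.
QilE is constitutively active in this strain.
No repressor is bound and YilR and QilE are active, so *cilF* is transcribed.
So CilF is produced and active.
With repressor CilF bound, *sibF* is not transcribed.
So SibF is not produced.
No activator is available at the *sovH* promoter, so *sovH* is not transcribed.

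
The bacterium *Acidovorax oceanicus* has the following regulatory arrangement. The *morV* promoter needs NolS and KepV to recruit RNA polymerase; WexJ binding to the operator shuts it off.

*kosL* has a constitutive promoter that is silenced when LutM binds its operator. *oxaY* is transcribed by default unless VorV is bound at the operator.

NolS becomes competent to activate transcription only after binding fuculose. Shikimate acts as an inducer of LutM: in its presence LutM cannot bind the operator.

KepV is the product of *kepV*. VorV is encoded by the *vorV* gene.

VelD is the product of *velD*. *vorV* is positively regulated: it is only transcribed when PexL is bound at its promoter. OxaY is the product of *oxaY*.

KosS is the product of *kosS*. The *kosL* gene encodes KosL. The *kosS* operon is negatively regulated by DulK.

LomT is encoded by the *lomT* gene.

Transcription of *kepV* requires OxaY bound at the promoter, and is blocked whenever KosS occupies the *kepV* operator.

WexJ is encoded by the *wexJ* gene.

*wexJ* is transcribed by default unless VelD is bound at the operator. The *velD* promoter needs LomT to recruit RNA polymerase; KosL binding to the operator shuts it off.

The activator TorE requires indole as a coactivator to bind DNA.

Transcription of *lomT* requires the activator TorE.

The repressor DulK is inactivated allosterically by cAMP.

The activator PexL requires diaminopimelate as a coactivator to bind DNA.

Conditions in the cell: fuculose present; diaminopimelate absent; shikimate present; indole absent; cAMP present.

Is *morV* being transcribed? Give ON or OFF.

Indole is absent, so TorE is inactive.
Required activator TorE is absent, so *lomT* is not transcribed.
So LomT is not produced.
Shikimate is present, so LutM is inactive.
With no repressor bound, *kosL* is transcribed.
So KosL is produced and active.
With repressor KosL bound, *velD* is not transcribed.
So VelD is not produced.
With no repressor bound, *wexJ* is transcribed.
So WexJ is produced and active.
Fuculose is present, so NolS is active.
Diaminopimelate is absent, so PexL is inactive.
Required activator PexL is absent, so *vorV* is not transcribed.
So VorV is not produced.
With no repressor bound, *oxaY* is transcribed.
So OxaY is produced and active.
cAMP is present, so DulK is inactive.
With no repressor bound, *kosS* is transcribed.
So KosS is produced and active.
With repressor KosS bound, *kepV* is not transcribed.
So KepV is not produced.
With repressor WexJ bound, *morV* is not transcribed.

OFF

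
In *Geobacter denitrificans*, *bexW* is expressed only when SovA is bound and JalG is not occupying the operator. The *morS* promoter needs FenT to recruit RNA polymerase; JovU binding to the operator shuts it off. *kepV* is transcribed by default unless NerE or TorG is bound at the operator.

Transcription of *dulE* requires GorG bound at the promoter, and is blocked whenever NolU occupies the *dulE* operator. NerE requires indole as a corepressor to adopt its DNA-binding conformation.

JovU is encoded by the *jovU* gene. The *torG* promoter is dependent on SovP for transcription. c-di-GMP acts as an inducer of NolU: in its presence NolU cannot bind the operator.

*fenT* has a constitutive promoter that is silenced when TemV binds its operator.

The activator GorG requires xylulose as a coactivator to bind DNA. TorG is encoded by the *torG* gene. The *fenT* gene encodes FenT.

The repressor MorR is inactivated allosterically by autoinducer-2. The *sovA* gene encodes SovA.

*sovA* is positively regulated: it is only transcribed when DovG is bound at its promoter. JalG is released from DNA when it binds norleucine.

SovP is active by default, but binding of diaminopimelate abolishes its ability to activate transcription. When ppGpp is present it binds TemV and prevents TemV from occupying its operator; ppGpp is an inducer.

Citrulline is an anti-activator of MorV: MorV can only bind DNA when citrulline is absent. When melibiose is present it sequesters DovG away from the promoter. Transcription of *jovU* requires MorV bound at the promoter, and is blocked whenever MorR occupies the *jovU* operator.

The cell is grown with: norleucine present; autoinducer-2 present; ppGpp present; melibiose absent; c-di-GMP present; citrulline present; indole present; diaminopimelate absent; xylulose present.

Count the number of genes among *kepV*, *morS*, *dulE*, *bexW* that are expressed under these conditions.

Indole is present, so NerE is active.
Diaminopimelate is absent, so SovP is active.
No repressor is bound and SovP is active, so *torG* is transcribed.
So TorG is produced and active.
With repressor NerE bound, *kepV* is not transcribed.
→ *kepV* is OFF.
Citrulline is present, so MorV is inactive.
Autoinducer-2 is present, so MorR is inactive.
Required activator MorV is absent, so *jovU* is not transcribed.
So JovU is not produced.
ppGpp is present, so TemV is inactive.
With no repressor bound, *fenT* is transcribed.
So FenT is produced and active.
No repressor is bound and FenT is active, so *morS* is transcribed.
→ *morS* is ON.
Xylulose is present, so GorG is active.
c-di-GMP is present, so NolU is inactive.
No repressor is bound and GorG is active, so *dulE* is transcribed.
→ *dulE* is ON.
Melibiose is absent, so DovG is active.
No repressor is bound and DovG is active, so *sovA* is transcribed.
So SovA is produced and active.
Norleucine is present, so JalG is inactive.
No repressor is bound and SovA is active, so *bexW* is transcribed.
→ *bexW* is ON.
3 of the 4 genes are transcribed.

3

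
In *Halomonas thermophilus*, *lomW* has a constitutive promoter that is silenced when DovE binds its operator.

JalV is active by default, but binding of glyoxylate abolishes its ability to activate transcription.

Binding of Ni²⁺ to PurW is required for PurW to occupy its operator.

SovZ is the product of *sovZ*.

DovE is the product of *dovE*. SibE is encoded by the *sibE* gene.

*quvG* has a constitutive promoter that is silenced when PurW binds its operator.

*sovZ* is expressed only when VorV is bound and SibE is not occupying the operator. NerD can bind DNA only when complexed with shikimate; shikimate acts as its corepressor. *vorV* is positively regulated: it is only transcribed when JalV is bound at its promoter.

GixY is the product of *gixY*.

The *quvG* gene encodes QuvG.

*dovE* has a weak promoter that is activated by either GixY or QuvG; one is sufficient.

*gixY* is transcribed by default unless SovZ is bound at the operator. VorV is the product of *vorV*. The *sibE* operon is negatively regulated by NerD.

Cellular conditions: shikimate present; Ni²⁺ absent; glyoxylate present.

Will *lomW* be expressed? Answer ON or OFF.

OFF

Shikimate is present, so NerD is active.
With repressor NerD bound, *sibE* is not transcribed.
So SibE is not produced.
Glyoxylate is present, so JalV is inactive.
Required activator JalV is absent, so *vorV* is not transcribed.
So VorV is not produced.
Required activator VorV is absent, so *sovZ* is not transcribed.
So SovZ is not produced.
With no repressor bound, *gixY* is transcribed.
So GixY is produced and active.
Ni²⁺ is absent, so PurW is inactive.
With no repressor bound, *quvG* is transcribed.
So QuvG is produced and active.
Activator GixY is present, so *dovE* is transcribed.
So DovE is produced and active.
With repressor DovE bound, *lomW* is not transcribed.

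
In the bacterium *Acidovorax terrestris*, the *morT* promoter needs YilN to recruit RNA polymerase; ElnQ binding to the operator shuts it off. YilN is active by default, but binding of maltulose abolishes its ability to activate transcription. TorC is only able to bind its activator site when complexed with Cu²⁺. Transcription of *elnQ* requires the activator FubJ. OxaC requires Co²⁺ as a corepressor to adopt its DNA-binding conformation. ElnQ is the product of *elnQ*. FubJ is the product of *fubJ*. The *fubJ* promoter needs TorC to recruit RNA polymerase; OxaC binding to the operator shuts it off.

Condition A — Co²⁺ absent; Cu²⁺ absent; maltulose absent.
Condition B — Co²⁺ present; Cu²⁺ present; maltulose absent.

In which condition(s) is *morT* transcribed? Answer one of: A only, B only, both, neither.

both

Condition A:
Co²⁺ is absent, so OxaC is inactive.
Cu²⁺ is absent, so TorC is inactive.
Required activator TorC is absent, so *fubJ* is not transcribed.
So FubJ is not produced.
Required activator FubJ is absent, so *elnQ* is not transcribed.
So ElnQ is not produced.
Maltulose is absent, so YilN is active.
No repressor is bound and YilN is active, so *morT* is transcribed.
→ *morT* is ON in A.
Condition B:
Co²⁺ is present, so OxaC is active.
Cu²⁺ is present, so TorC is active.
With repressor OxaC bound, *fubJ* is not transcribed.
So FubJ is not produced.
Required activator FubJ is absent, so *elnQ* is not transcribed.
So ElnQ is not produced.
Maltulose is absent, so YilN is active.
No repressor is bound and YilN is active, so *morT* is transcribed.
→ *morT* is ON in B.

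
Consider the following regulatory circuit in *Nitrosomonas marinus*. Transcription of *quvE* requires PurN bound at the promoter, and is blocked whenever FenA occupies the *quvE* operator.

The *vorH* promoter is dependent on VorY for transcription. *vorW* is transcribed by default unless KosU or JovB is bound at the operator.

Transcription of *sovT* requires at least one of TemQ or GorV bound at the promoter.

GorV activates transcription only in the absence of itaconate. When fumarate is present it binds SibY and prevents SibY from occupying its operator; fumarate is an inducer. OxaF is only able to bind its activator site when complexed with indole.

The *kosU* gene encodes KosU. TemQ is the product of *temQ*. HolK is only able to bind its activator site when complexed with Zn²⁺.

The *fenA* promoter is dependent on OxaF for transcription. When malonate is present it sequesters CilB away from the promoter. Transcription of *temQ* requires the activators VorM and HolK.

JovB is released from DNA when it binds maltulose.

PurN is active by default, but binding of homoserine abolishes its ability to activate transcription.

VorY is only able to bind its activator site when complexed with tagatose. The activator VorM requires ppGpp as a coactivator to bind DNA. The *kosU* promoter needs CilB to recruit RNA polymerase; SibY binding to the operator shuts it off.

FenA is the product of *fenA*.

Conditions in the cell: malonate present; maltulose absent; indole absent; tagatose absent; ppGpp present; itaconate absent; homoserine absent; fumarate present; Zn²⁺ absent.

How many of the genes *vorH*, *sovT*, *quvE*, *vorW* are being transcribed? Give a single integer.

Tagatose is absent, so VorY is inactive.
Required activator VorY is absent, so *vorH* is not transcribed.
→ *vorH* is OFF.
ppGpp is present, so VorM is active.
Zn²⁺ is absent, so HolK is inactive.
Required activator HolK is absent, so *temQ* is not transcribed.
So TemQ is not produced.
Itaconate is absent, so GorV is active.
Activator GorV is present, so *sovT* is transcribed.
→ *sovT* is ON.
Homoserine is absent, so PurN is active.
Indole is absent, so OxaF is inactive.
Required activator OxaF is absent, so *fenA* is not transcribed.
So FenA is not produced.
No repressor is bound and PurN is active, so *quvE* is transcribed.
→ *quvE* is ON.
Malonate is present, so CilB is inactive.
Fumarate is present, so SibY is inactive.
Required activator CilB is absent, so *kosU* is not transcribed.
So KosU is not produced.
Maltulose is absent, so JovB is active.
With repressor JovB bound, *vorW* is not transcribed.
→ *vorW* is OFF.
2 of the 4 genes are transcribed.

2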